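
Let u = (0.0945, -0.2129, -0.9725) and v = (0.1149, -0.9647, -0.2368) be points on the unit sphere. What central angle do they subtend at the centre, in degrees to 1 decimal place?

u·v = 0.4465; |u| = 1.0000, |v| = 1.0000.
cos θ = (u·v)/(|u||v|) = 0.4465, so θ = 63.5°.

63.5°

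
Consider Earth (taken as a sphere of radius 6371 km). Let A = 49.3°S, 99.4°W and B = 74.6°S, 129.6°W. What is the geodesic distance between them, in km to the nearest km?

In radians: φ₁ = -0.8604, φ₂ = -1.3020, Δλ = -30.200° = -0.5271 rad.
cos c = sin φ₁ sin φ₂ + cos φ₁ cos φ₂ cos Δλ = (-0.7581)(-0.9641) + (0.6521)(0.2656)(0.8643) = 0.88058,
so c = arccos(0.88058) = 0.49371 rad.
Distance = R·c = 6371 × 0.4937 ≈ 3145 km.

3145 km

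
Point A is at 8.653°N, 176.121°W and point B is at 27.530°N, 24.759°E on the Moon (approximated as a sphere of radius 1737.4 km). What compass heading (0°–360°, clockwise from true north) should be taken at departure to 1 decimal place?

331.5°

Δλ = -159.120° = -2.7772 rad.
y = sin Δλ · cos φ₂ = (-0.3564)(0.8868) = -0.3161
x = cos φ₁ sin φ₂ − sin φ₁ cos φ₂ cos Δλ = (0.9886)(0.4622) − (0.1504)(0.8868)(-0.9343) = 0.5816
θ = atan2(y, x) = -28.52°; adding 360° gives 331.5°.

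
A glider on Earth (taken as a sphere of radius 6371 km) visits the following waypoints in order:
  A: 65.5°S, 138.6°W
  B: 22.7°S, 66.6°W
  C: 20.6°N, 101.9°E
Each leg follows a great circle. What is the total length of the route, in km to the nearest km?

25699 km

Leg A→B: central angle 1.0822 rad, distance 6894.7 km.
Leg B→C: central angle 2.9515 rad, distance 18804.2 km.
Total: 6894.7 + 18804.2 ≈ 25699 km.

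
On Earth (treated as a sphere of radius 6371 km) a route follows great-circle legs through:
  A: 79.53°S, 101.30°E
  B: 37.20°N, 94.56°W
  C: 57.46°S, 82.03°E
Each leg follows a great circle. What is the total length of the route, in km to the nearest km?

33005 km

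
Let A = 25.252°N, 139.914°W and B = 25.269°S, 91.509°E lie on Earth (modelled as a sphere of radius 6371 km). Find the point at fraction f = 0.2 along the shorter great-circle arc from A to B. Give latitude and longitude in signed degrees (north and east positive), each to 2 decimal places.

The central angle between A and B is δ = 2.3352 rad.
With f = 0.2, the slerp weights are sin((1−f)δ)/sin δ = 1.3246 and sin(fδ)/sin δ = 0.6238.
Weighted sum of the unit vectors: (1.3246)·(-0.6920,-0.5824,0.4266) + (0.6238)·(-0.0238,0.9040,-0.4269) = (-0.9315, -0.2076, 0.2988).
Converting back: φ = atan2(z, √(x²+y²)) = 17.39°, λ = atan2(y, x) = -167.44°.

17.39°, -167.44°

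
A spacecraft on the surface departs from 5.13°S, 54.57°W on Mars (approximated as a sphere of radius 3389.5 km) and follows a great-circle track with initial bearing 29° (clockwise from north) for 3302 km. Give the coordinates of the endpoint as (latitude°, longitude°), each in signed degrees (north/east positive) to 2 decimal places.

42.10°, -21.85°

Angular distance δ = d/R = 3302/3389.5 = 0.97418 rad; initial bearing θ = 0.5061 rad.
sin φ₂ = sin φ₁ cos δ + cos φ₁ sin δ cos θ = (-0.0894)(0.5618) + (0.9960)(0.8272)(0.8746) = 0.6704, so φ₂ = 42.10°.
Δλ = atan2(sin θ sin δ cos φ₁, cos δ − sin φ₁ sin φ₂) = atan2(0.3994, 0.6218) = 32.718°.
λ₂ = -54.570° + 32.718° = -21.85°.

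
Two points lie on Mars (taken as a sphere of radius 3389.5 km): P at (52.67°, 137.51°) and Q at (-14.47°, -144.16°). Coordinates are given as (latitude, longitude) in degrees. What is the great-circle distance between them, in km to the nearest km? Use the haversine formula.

In radians: φ₁ = 0.9193, φ₂ = -0.2525, Δλ = 78.330° = 1.3671 rad.
Haversine: a = sin²(Δφ/2) + cos φ₁ cos φ₂ sin²(Δλ/2) = 0.3058 + (0.6064)(0.9683)(0.3989) = 0.53996.
Central angle c = 2·arcsin(√a) = 1.65080 rad.
Distance = R·c = 3389.5 × 1.6508 ≈ 5595 km.

5595 km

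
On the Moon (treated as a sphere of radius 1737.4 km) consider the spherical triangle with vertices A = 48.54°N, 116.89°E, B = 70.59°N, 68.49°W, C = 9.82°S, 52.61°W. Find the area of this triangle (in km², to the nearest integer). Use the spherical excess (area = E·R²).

1199993 km²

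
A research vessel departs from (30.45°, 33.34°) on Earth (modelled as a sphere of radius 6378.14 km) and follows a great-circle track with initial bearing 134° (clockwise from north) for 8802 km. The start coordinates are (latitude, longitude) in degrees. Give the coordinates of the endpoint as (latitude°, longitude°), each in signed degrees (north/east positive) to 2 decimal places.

-29.46°, 87.55°

Angular distance δ = d/R = 8802/6378.14 = 1.38003 rad; initial bearing θ = 2.3387 rad.
sin φ₂ = sin φ₁ cos δ + cos φ₁ sin δ cos θ = (0.5068)(0.1896) + (0.8621)(0.9819)(-0.6947) = -0.4919, so φ₂ = -29.46°.
Δλ = atan2(sin θ sin δ cos φ₁, cos δ − sin φ₁ sin φ₂) = atan2(0.6089, 0.4389) = 54.215°.
λ₂ = 33.340° + 54.215° = 87.55°.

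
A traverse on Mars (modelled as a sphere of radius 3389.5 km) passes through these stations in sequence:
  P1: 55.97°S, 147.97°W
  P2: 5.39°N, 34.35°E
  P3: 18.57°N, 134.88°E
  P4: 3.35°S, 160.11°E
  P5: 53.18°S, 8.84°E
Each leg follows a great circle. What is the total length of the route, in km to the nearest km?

22436 km

Leg P1→P2: central angle 2.2582 rad, distance 7654.2 km.
Leg P2→P3: central angle 1.7138 rad, distance 5809.1 km.
Leg P3→P4: central angle 0.5782 rad, distance 1959.9 km.
Leg P4→P5: central angle 2.0690 rad, distance 7012.9 km.
Total: 7654.2 + 5809.1 + 1959.9 + 7012.9 ≈ 22436 km.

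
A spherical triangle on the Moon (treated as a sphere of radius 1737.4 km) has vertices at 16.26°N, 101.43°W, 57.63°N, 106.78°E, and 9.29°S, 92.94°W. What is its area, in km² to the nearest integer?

Side lengths (central angles): a = 2.2572, b = 0.4694, c = 1.7890 rad; semiperimeter s = 2.2578.
By l'Huilier's theorem, tan(E/4) = √[tan(s/2) tan((s−a)/2) tan((s−b)/2) tan((s−c)/2)], giving spherical excess E = 0.0557 rad.
Area = E·R² = 0.0557 × (1737.4)² ≈ 168020 km².

168020 km²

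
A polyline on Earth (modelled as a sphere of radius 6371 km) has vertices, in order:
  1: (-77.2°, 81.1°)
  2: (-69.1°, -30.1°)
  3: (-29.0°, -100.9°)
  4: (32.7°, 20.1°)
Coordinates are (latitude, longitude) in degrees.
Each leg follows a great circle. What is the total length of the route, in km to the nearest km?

23816 km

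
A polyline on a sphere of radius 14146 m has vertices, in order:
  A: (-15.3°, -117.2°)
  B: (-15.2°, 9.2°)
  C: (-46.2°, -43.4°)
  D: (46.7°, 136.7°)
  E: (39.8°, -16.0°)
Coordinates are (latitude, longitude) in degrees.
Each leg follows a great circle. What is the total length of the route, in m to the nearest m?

109131 m

Leg A→B: central angle 2.0751 rad, distance 29354.0 m.
Leg B→C: central angle 0.9336 rad, distance 13207.1 m.
Leg C→D: central angle 3.1328 rad, distance 44316.4 m.
Leg D→E: central angle 1.5732 rad, distance 22253.9 m.
Total: 29354.0 + 13207.1 + 44316.4 + 22253.9 ≈ 109131 m.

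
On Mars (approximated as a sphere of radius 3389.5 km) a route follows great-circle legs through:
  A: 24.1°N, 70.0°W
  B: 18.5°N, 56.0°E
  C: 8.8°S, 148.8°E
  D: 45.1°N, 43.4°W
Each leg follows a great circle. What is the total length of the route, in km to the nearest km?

20699 km

Leg A→B: central angle 1.9598 rad, distance 6642.7 km.
Leg B→C: central angle 1.6653 rad, distance 5644.4 km.
Leg C→D: central angle 2.4819 rad, distance 8412.4 km.
Total: 6642.7 + 5644.4 + 8412.4 ≈ 20699 km.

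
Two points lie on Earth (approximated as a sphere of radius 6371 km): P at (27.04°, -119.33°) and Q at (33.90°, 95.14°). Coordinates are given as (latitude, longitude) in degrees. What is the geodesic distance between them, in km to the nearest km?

In radians: φ₁ = 0.4719, φ₂ = 0.5917, Δλ = -145.530° = -2.5400 rad.
Haversine: a = sin²(Δφ/2) + cos φ₁ cos φ₂ sin²(Δλ/2) = 0.0036 + (0.8907)(0.8300)(0.9122) = 0.67796.
Central angle c = 2·arcsin(√a) = 1.93470 rad.
Distance = R·c = 6371 × 1.9347 ≈ 12326 km.

12326 km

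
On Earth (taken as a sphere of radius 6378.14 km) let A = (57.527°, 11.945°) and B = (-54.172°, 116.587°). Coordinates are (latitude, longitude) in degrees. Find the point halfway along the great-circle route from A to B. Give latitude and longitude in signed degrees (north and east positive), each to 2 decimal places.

2.74°, 67.47°

The central angle between A and B is δ = 2.4394 rad.
With f = 0.5, the slerp weights are sin((1−f)δ)/sin δ = 1.4539 and sin(fδ)/sin δ = 1.4539.
Weighted sum of the unit vectors: (1.4539)·(0.5253,0.1111,0.8436) + (1.4539)·(-0.2620,0.5235,-0.8108) = (0.3828, 0.9226, 0.0478).
Converting back: φ = atan2(z, √(x²+y²)) = 2.74°, λ = atan2(y, x) = 67.47°.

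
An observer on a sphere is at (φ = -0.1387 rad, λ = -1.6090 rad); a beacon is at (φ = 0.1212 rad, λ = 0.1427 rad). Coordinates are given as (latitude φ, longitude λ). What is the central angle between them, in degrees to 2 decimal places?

In radians: φ₁ = -0.1387, φ₂ = 0.1212, Δλ = 100.365° = 1.7517 rad.
cos c = sin φ₁ sin φ₂ + cos φ₁ cos φ₂ cos Δλ = (-0.1383)(0.1209) + (0.9904)(0.9927)(-0.1799) = -0.19360,
so c = arccos(-0.19360) = 1.76563 rad.
So the angular separation is 101.16°.

101.16°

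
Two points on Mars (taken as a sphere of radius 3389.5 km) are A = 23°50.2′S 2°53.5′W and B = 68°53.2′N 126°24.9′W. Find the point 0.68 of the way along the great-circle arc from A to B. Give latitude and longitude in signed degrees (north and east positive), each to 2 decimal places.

Central angle δ = 2.1639 rad. Interpolating on the sphere with fraction f = 0.68:
P = [sin((1−f)δ)·A + sin(fδ)·B] / sin δ = 0.7699·A + 1.2001·B in Cartesian coordinates,
giving P = (0.4468, -0.3834, 0.8083), i.e. latitude 53.93°, longitude -40.64°.

53.93°, -40.64°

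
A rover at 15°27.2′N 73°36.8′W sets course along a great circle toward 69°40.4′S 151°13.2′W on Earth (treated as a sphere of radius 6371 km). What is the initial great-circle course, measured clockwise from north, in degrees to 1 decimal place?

With φ₁ = 0.2697, φ₂ = -1.2160, Δλ = -1.3545 rad, the forward-azimuth formula gives
θ = atan2( sin Δλ cos φ₂ , cos φ₁ sin φ₂ − sin φ₁ cos φ₂ cos Δλ ) = atan2(-0.3393, -0.9237) = -159.83°.
Adding 360° brings this into [0°, 360°): 200.2°.

200.2°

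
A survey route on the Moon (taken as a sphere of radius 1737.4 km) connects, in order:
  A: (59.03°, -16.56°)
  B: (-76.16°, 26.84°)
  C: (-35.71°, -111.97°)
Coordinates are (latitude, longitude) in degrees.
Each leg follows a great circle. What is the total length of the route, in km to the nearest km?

Leg A→B: central angle 2.4085 rad, distance 4184.5 km.
Leg B→C: central angle 1.1367 rad, distance 1974.9 km.
Total: 4184.5 + 1974.9 ≈ 6159 km.

6159 km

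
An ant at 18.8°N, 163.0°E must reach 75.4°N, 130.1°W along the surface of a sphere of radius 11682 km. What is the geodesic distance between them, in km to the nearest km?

In radians: φ₁ = 0.3281, φ₂ = 1.3160, Δλ = 66.900° = 1.1676 rad.
cos c = sin φ₁ sin φ₂ + cos φ₁ cos φ₂ cos Δλ = (0.3223)(0.9677) + (0.9466)(0.2521)(0.3923) = 0.40548,
so c = arccos(0.40548) = 1.15329 rad.
Distance = R·c = 11682 × 1.1533 ≈ 13473 km.

13473 km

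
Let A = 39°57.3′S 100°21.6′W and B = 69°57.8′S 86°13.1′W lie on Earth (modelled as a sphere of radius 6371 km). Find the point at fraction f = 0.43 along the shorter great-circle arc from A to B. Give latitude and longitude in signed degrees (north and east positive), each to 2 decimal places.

-53.02°, -96.79°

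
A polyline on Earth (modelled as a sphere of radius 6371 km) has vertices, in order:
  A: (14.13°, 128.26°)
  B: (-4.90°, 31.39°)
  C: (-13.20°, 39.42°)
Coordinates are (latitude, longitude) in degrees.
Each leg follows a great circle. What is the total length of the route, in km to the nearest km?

12155 km

Leg A→B: central angle 1.7076 rad, distance 10879.4 km.
Leg B→C: central angle 0.2003 rad, distance 1275.9 km.
Total: 10879.4 + 1275.9 ≈ 12155 km.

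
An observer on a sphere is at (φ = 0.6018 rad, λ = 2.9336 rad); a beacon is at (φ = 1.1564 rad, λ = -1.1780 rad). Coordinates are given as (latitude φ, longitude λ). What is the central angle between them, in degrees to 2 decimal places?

70.70°

With latitudes φ₁ = 34.481°, φ₂ = 66.257° and longitude difference Δλ = 124.423°:
Haversine: a = sin²(Δφ/2) + cos φ₁ cos φ₂ sin²(Δλ/2) = 0.0749 + (0.8243)(0.4026)(0.7826) = 0.33471.
Central angle c = 2·arcsin(√a) = 1.23387 rad.
So the angular separation is 70.70°.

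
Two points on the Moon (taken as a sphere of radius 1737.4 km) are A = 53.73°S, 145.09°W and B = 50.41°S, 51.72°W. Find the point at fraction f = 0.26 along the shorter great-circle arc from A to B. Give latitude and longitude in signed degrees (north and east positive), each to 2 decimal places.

The central angle between A and B is δ = 0.9284 rad.
With f = 0.26, the slerp weights are sin((1−f)δ)/sin δ = 0.7921 and sin(fδ)/sin δ = 0.2986.
Weighted sum of the unit vectors: (0.7921)·(-0.4851,-0.3386,-0.8062) + (0.2986)·(0.3948,-0.5003,-0.7706) = (-0.2664, -0.4175, -0.8687).
Converting back: φ = atan2(z, √(x²+y²)) = -60.31°, λ = atan2(y, x) = -122.54°.

-60.31°, -122.54°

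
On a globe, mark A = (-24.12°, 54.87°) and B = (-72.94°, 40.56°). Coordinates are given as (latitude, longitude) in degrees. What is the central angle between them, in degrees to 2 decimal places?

With latitudes φ₁ = -24.120°, φ₂ = -72.940° and longitude difference Δλ = -14.310°:
Haversine: a = sin²(Δφ/2) + cos φ₁ cos φ₂ sin²(Δλ/2) = 0.1708 + (0.9127)(0.2934)(0.0155) = 0.17494.
Central angle c = 2·arcsin(√a) = 0.86306 rad.
So the angular separation is 49.45°.

49.45°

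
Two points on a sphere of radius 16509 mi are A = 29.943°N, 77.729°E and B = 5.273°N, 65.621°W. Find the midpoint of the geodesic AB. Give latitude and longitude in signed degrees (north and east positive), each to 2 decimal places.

44.65°, -5.78°

Central angle δ = 2.2736 rad. Interpolating on the sphere with fraction f = 0.5:
P = [sin((1−f)δ)·A + sin(fδ)·B] / sin δ = 1.1891·A + 1.1891·B in Cartesian coordinates,
giving P = (0.7078, -0.0717, 0.7028), i.e. latitude 44.65°, longitude -5.78°.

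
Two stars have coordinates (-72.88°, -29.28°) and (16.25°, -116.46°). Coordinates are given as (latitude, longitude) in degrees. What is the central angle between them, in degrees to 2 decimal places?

104.69°

Let φ₁ = -1.2720 rad, φ₂ = 0.2836 rad, and Δλ = -1.5216 rad.
Haversine: a = sin²(Δφ/2) + cos φ₁ cos φ₂ sin²(Δλ/2) = 0.4924 + (0.2944)(0.9600)(0.4754) = 0.62676.
Central angle c = 2·arcsin(√a) = 1.82712 rad.
So the angular separation is 104.69°.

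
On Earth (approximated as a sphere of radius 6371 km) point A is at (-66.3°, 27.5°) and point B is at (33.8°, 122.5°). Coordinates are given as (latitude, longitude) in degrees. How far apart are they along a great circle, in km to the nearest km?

In radians: φ₁ = -1.1572, φ₂ = 0.5899, Δλ = 95.000° = 1.6581 rad.
cos c = sin φ₁ sin φ₂ + cos φ₁ cos φ₂ cos Δλ = (-0.9157)(0.5563) + (0.4019)(0.8310)(-0.0872) = -0.53849,
so c = arccos(-0.53849) = 2.13944 rad.
Distance = R·c = 6371 × 2.1394 ≈ 13630 km.

13630 km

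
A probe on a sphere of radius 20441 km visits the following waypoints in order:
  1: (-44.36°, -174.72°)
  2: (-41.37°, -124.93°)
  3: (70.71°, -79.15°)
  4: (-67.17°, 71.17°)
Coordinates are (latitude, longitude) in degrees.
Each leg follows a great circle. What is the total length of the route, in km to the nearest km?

Leg 1→2: central angle 0.6292 rad, distance 12862.1 km.
Leg 2→3: central angle 2.0386 rad, distance 41670.8 km.
Leg 3→4: central angle 2.9478 rad, distance 60255.5 km.
Total: 12862.1 + 41670.8 + 60255.5 ≈ 114788 km.

114788 km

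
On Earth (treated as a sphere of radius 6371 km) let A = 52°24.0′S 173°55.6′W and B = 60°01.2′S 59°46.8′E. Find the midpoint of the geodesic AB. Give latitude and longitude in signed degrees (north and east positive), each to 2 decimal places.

-72.88°, 134.05°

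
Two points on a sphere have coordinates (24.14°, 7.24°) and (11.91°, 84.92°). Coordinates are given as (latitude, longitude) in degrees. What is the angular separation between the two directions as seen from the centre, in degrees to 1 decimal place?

74.0°

Let φ₁ = 0.4213 rad, φ₂ = 0.2079 rad, and Δλ = 1.3558 rad.
Haversine: a = sin²(Δφ/2) + cos φ₁ cos φ₂ sin²(Δλ/2) = 0.0113 + (0.9125)(0.9785)(0.3933) = 0.36254.
Central angle c = 2·arcsin(√a) = 1.29229 rad.
So the angular separation is 74.0°.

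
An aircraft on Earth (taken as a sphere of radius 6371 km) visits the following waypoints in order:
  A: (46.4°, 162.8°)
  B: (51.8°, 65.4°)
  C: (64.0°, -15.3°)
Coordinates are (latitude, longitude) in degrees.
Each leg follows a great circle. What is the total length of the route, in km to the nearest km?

11170 km

Leg A→B: central angle 1.0308 rad, distance 6567.0 km.
Leg B→C: central angle 0.7225 rad, distance 4603.3 km.
Total: 6567.0 + 4603.3 ≈ 11170 km.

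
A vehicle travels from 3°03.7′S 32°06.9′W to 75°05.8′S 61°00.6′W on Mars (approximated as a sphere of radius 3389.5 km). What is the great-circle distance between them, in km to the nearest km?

4375 km

Let φ₁ = -0.0534 rad, φ₂ = -1.3107 rad, and Δλ = -0.5043 rad.
cos c = sin φ₁ sin φ₂ + cos φ₁ cos φ₂ cos Δλ = (-0.0534)(-0.9664) + (0.9986)(0.2572)(0.8755) = 0.27646,
so c = arccos(0.27646) = 1.29068 rad.
Distance = R·c = 3389.5 × 1.2907 ≈ 4375 km.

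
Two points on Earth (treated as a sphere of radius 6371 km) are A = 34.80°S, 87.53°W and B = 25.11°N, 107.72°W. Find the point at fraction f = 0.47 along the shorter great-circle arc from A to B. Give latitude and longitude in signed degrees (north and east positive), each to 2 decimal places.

-6.73°, -97.57°

Central angle δ = 1.0977 rad. Interpolating on the sphere with fraction f = 0.47:
P = [sin((1−f)δ)·A + sin(fδ)·B] / sin δ = 0.6173·A + 0.5542·B in Cartesian coordinates,
giving P = (-0.1309, -0.9845, -0.1171), i.e. latitude -6.73°, longitude -97.57°.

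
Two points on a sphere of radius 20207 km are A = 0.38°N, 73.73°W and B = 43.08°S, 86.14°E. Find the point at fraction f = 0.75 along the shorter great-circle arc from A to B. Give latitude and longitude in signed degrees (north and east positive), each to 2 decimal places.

Central angle δ = 2.3327 rad. Interpolating on the sphere with fraction f = 0.75:
P = [sin((1−f)δ)·A + sin(fδ)·B] / sin δ = 0.7611·A + 1.3601·B in Cartesian coordinates,
giving P = (0.2801, 0.2606, -0.9239), i.e. latitude -67.51°, longitude 42.93°.

-67.51°, 42.93°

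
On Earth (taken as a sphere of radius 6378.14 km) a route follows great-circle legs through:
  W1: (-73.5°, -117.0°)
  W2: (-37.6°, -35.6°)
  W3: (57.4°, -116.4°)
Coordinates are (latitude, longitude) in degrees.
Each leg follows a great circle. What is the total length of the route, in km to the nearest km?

18730 km

Leg W1→W2: central angle 0.9038 rad, distance 5764.2 km.
Leg W2→W3: central angle 2.0328 rad, distance 12965.7 km.
Total: 5764.2 + 12965.7 ≈ 18730 km.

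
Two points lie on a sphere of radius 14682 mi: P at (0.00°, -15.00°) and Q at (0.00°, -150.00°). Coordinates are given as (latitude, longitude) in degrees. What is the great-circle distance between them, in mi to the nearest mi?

34594 mi

In radians: φ₁ = 0.0000, φ₂ = 0.0000, Δλ = -135.000° = -2.3562 rad.
cos c = sin φ₁ sin φ₂ + cos φ₁ cos φ₂ cos Δλ = (0.0000)(0.0000) + (1.0000)(1.0000)(-0.7071) = -0.70711,
so c = arccos(-0.70711) = 2.35619 rad.
Distance = R·c = 14682 × 2.3562 ≈ 34594 mi.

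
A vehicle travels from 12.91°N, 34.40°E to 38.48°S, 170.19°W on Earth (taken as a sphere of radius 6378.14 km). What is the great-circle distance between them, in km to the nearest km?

In radians: φ₁ = 0.2253, φ₂ = -0.6716, Δλ = 155.410° = 2.7124 rad.
cos c = sin φ₁ sin φ₂ + cos φ₁ cos φ₂ cos Δλ = (0.2234)(-0.6222) + (0.9747)(0.7828)(-0.9093) = -0.83286,
so c = arccos(-0.83286) = 2.55505 rad.
Distance = R·c = 6378.14 × 2.5550 ≈ 16296 km.

16296 km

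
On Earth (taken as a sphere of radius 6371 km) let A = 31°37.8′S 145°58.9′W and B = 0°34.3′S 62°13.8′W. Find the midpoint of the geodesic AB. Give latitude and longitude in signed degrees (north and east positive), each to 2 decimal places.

The central angle between A and B is δ = 1.4727 rad.
With f = 0.5, the slerp weights are sin((1−f)δ)/sin δ = 0.6748 and sin(fδ)/sin δ = 0.6748.
Weighted sum of the unit vectors: (0.6748)·(-0.7057,-0.4764,-0.5244) + (0.6748)·(0.4659,-0.8848,-0.0100) = (-0.1619, -0.9186, -0.3606).
Converting back: φ = atan2(z, √(x²+y²)) = -21.14°, λ = atan2(y, x) = -99.99°.

-21.14°, -99.99°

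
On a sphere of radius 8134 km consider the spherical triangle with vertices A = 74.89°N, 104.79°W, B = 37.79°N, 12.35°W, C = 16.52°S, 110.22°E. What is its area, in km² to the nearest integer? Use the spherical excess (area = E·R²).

Side lengths (central angles): a = 2.1921, b = 2.0706, c = 0.9486 rad; semiperimeter s = 2.6056.
By l'Huilier's theorem, tan(E/4) = √[tan(s/2) tan((s−a)/2) tan((s−b)/2) tan((s−c)/2)], giving spherical excess E = 1.7829 rad.
Area = E·R² = 1.7829 × (8134)² ≈ 117959391 km².

117959391 km²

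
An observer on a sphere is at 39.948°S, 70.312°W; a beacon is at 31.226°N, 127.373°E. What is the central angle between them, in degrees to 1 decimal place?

163.2°

In radians: φ₁ = -0.6972, φ₂ = 0.5450, Δλ = -162.315° = -2.8329 rad.
cos c = sin φ₁ sin φ₂ + cos φ₁ cos φ₂ cos Δλ = (-0.6421)(0.5184) + (0.7666)(0.8551)(-0.9527) = -0.95745,
so c = arccos(-0.95745) = 2.84884 rad.
So the angular separation is 163.2°.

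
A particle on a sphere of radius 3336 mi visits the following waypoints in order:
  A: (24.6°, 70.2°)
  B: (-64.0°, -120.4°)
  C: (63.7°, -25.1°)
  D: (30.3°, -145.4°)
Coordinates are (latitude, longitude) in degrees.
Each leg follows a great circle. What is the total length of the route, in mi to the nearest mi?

20985 mi

Leg A→B: central angle 2.4433 rad, distance 8150.8 mi.
Leg B→C: central angle 2.5387 rad, distance 8469.1 mi.
Leg C→D: central angle 1.3085 rad, distance 4365.2 mi.
Total: 8150.8 + 8469.1 + 4365.2 ≈ 20985 mi.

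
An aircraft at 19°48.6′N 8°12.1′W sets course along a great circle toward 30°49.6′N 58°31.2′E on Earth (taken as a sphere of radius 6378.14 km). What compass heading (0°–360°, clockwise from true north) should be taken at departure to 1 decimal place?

65.0°

With φ₁ = 0.3457, φ₂ = 0.5380, Δλ = 1.1645 rad, the forward-azimuth formula gives
θ = atan2( sin Δλ cos φ₂ , cos φ₁ sin φ₂ − sin φ₁ cos φ₂ cos Δλ ) = atan2(0.7888, 0.3671) = 65.04°.
So the initial bearing is 65.0°.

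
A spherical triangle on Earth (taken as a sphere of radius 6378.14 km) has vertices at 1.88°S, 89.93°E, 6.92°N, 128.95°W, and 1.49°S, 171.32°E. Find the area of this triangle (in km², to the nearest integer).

9951868 km²

Side lengths (central angles): a = 1.0505, b = 1.4198, c = 2.4596 rad; semiperimeter s = 2.4650.
By l'Huilier's theorem, tan(E/4) = √[tan(s/2) tan((s−a)/2) tan((s−b)/2) tan((s−c)/2)], giving spherical excess E = 0.2446 rad.
Area = E·R² = 0.2446 × (6378.14)² ≈ 9951868 km².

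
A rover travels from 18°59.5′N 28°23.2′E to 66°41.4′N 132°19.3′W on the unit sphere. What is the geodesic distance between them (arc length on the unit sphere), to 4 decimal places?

In radians: φ₁ = 0.3315, φ₂ = 1.1640, Δλ = -160.708° = -2.8049 rad.
cos c = sin φ₁ sin φ₂ + cos φ₁ cos φ₂ cos Δλ = (0.3254)(0.9184) + (0.9456)(0.3957)(-0.9438) = -0.05429,
so c = arccos(-0.05429) = 1.62511 rad.
On the unit sphere the arc length equals the central angle: 1.6251.

1.6251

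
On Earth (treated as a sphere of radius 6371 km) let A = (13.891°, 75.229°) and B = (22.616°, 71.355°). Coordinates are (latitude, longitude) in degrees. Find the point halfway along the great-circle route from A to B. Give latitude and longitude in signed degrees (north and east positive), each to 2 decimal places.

18.26°, 73.34°

Central angle δ = 0.1652 rad. Interpolating on the sphere with fraction f = 0.5:
P = [sin((1−f)δ)·A + sin(fδ)·B] / sin δ = 0.5017·A + 0.5017·B in Cartesian coordinates,
giving P = (0.2722, 0.9098, 0.3134), i.e. latitude 18.26°, longitude 73.34°.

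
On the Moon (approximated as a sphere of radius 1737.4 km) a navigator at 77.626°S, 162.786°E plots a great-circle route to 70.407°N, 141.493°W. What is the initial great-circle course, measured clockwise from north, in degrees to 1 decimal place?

Δλ = 55.721° = 0.9725 rad.
y = sin Δλ · cos φ₂ = (0.8263)(0.3353) = 0.2771
x = cos φ₁ sin φ₂ − sin φ₁ cos φ₂ cos Δλ = (0.2143)(0.9421) − (-0.9768)(0.3353)(0.5632) = 0.3864
θ = atan2(y, x) = 35.65°, so the bearing is 35.6°.

35.6°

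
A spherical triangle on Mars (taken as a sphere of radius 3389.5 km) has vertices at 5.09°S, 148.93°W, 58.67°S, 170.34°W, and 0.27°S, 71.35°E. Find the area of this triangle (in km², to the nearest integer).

Side lengths (central angles): a = 1.8158, b = 2.4333, c = 0.9789 rad; semiperimeter s = 2.6140.
By l'Huilier's theorem, tan(E/4) = √[tan(s/2) tan((s−a)/2) tan((s−b)/2) tan((s−c)/2)], giving spherical excess E = 1.4818 rad.
Area = E·R² = 1.4818 × (3389.5)² ≈ 17024499 km².

17024499 km²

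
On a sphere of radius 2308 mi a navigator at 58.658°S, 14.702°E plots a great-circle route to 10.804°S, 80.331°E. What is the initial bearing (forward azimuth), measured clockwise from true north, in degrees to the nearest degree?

Δλ = 65.629° = 1.1454 rad.
y = sin Δλ · cos φ₂ = (0.9109)(0.9823) = 0.8947
x = cos φ₁ sin φ₂ − sin φ₁ cos φ₂ cos Δλ = (0.5201)(-0.1874) − (-0.8541)(0.9823)(0.4126) = 0.2487
θ = atan2(y, x) = 74.47°, so the bearing is 74°.

74°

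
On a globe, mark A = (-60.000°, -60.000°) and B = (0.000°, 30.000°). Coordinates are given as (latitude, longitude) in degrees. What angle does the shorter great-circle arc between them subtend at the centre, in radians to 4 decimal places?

Let φ₁ = -1.0472 rad, φ₂ = 0.0000 rad, and Δλ = 1.5708 rad.
cos c = sin φ₁ sin φ₂ + cos φ₁ cos φ₂ cos Δλ = (-0.8660)(0.0000) + (0.5000)(1.0000)(0.0000) = 0.00000,
so c = arccos(0.00000) = 1.57080 rad.
So the angular separation is 1.5708 rad.

1.5708 rad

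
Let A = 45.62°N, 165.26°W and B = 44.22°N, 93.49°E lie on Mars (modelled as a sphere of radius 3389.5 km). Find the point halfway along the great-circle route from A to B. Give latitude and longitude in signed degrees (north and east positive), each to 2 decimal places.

57.53°, 143.26°

The central angle between A and B is δ = 1.1586 rad.
With f = 0.5, the slerp weights are sin((1−f)δ)/sin δ = 0.5975 and sin(fδ)/sin δ = 0.5975.
Weighted sum of the unit vectors: (0.5975)·(-0.6764,-0.1780,0.7147) + (0.5975)·(-0.0436,0.7153,0.6974) = (-0.4302, 0.3211, 0.8437).
Converting back: φ = atan2(z, √(x²+y²)) = 57.53°, λ = atan2(y, x) = 143.26°.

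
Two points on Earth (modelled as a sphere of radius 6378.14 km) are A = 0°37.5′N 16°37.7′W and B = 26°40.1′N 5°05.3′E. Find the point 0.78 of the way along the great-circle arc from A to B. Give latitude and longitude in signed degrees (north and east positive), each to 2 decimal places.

Central angle δ = 0.5826 rad. Interpolating on the sphere with fraction f = 0.78:
P = [sin((1−f)δ)·A + sin(fδ)·B] / sin δ = 0.2323·A + 0.7978·B in Cartesian coordinates,
giving P = (0.9327, -0.0032, 0.3606), i.e. latitude 21.14°, longitude -0.20°.

21.14°, -0.20°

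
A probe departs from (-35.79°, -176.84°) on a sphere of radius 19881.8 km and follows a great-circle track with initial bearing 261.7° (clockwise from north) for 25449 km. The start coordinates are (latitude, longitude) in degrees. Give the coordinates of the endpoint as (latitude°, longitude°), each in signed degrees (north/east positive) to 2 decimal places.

Angular distance δ = d/R = 25449/19881.8 = 1.28001 rad; initial bearing θ = 4.5675 rad.
sin φ₂ = sin φ₁ cos δ + cos φ₁ sin δ cos θ = (-0.5848)(0.2867) + (0.8112)(0.9580)(-0.1444) = -0.2798, so φ₂ = -16.25°.
Δλ = atan2(sin θ sin δ cos φ₁, cos δ − sin φ₁ sin φ₂) = atan2(-0.7690, 0.1230) = -80.909°.
λ₂ = -176.840° − 80.909° = -257.75° → 102.25° after wrapping to (−180°, 180°].

-16.25°, 102.25°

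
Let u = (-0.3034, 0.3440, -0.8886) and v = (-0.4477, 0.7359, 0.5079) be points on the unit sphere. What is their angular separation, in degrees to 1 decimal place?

93.6°

u·v = -0.0623; |u| = 1.0000, |v| = 1.0000.
cos θ = (u·v)/(|u||v|) = -0.0623, so θ = 93.6°.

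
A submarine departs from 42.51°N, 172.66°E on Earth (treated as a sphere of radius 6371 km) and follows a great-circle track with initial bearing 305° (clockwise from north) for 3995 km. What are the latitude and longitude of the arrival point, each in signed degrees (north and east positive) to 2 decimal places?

52.68°, 120.21°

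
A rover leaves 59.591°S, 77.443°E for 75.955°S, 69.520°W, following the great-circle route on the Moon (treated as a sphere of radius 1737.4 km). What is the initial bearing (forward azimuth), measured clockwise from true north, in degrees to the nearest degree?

191°

With φ₁ = -1.0401, φ₂ = -1.3257, Δλ = -2.5650 rad, the forward-azimuth formula gives
θ = atan2( sin Δλ cos φ₂ , cos φ₁ sin φ₂ − sin φ₁ cos φ₂ cos Δλ ) = atan2(-0.1323, -0.6665) = -168.77°.
Adding 360° brings this into [0°, 360°): 191°.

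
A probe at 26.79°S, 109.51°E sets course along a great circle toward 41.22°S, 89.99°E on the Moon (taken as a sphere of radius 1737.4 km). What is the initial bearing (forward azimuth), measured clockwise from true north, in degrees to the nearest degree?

223°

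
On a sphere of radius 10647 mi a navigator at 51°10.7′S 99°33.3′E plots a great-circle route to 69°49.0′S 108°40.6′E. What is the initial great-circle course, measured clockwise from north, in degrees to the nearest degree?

Δλ = 9.122° = 0.1592 rad.
y = sin Δλ · cos φ₂ = (0.1585)(0.3450) = 0.0547
x = cos φ₁ sin φ₂ − sin φ₁ cos φ₂ cos Δλ = (0.6269)(-0.9386) − (-0.7791)(0.3450)(0.9874) = -0.3230
θ = atan2(y, x) = 170.39°, so the bearing is 170°.

170°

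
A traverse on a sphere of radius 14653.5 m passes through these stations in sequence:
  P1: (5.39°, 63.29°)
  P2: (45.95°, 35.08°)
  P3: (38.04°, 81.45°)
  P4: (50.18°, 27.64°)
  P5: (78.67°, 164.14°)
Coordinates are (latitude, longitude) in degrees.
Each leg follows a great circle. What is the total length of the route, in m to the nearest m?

43555 m

Leg P1→P2: central angle 0.8264 rad, distance 12110.1 m.
Leg P2→P3: central angle 0.6081 rad, distance 8910.9 m.
Leg P3→P4: central angle 0.6902 rad, distance 10114.6 m.
Leg P4→P5: central angle 0.8475 rad, distance 12419.3 m.
Total: 12110.1 + 8910.9 + 10114.6 + 12419.3 ≈ 43555 m.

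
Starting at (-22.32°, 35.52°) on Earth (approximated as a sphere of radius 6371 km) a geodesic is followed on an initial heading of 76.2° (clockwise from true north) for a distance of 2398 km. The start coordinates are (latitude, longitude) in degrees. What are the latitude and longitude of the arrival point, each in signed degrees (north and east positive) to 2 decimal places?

Angular distance δ = d/R = 2398/6371 = 0.37639 rad; initial bearing θ = 1.3299 rad.
sin φ₂ = sin φ₁ cos δ + cos φ₁ sin δ cos θ = (-0.3798)(0.9300) + (0.9251)(0.3676)(0.2385) = -0.2721, so φ₂ = -15.79°.
Δλ = atan2(sin θ sin δ cos φ₁, cos δ − sin φ₁ sin φ₂) = atan2(0.3302, 0.8267) = 21.774°.
λ₂ = 35.520° + 21.774° = 57.29°.

-15.79°, 57.29°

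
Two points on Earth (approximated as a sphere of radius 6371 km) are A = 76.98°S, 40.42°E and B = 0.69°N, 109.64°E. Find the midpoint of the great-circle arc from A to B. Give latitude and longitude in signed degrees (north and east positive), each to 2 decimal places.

-41.17°, 98.60°

Central angle δ = 1.5026 rad. Interpolating on the sphere with fraction f = 0.5:
P = [sin((1−f)δ)·A + sin(fδ)·B] / sin δ = 0.6842·A + 0.6842·B in Cartesian coordinates,
giving P = (-0.1126, 0.7443, -0.6583), i.e. latitude -41.17°, longitude 98.60°.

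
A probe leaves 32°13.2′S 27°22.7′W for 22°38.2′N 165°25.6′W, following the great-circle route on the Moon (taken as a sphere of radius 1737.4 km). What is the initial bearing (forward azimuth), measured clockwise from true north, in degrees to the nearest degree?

With φ₁ = -0.5623, φ₂ = 0.3951, Δλ = -2.4094 rad, the forward-azimuth formula gives
θ = atan2( sin Δλ cos φ₂ , cos φ₁ sin φ₂ − sin φ₁ cos φ₂ cos Δλ ) = atan2(-0.6170, -0.0404) = -93.74°.
Adding 360° brings this into [0°, 360°): 266°.

266°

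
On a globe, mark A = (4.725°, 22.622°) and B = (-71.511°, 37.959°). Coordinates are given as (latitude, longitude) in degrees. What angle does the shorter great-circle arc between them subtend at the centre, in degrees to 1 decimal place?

76.9°

Let φ₁ = 0.0825 rad, φ₂ = -1.2481 rad, and Δλ = 0.2677 rad.
Haversine: a = sin²(Δφ/2) + cos φ₁ cos φ₂ sin²(Δλ/2) = 0.3810 + (0.9966)(0.3171)(0.0178) = 0.38667.
Central angle c = 2·arcsin(√a) = 1.34214 rad.
So the angular separation is 76.9°.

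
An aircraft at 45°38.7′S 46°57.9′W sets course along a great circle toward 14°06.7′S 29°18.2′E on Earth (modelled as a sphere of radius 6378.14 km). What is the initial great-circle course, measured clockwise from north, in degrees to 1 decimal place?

90.4°

With φ₁ = -0.7967, φ₂ = -0.2463, Δλ = 1.3311 rad, the forward-azimuth formula gives
θ = atan2( sin Δλ cos φ₂ , cos φ₁ sin φ₂ − sin φ₁ cos φ₂ cos Δλ ) = atan2(0.9421, -0.0058) = 90.36°.
So the initial bearing is 90.4°.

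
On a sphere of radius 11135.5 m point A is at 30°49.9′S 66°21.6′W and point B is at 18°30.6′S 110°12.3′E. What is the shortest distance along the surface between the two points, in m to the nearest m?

Let φ₁ = -0.5381 rad, φ₂ = -0.3231 rad, and Δλ = 3.0816 rad.
Haversine: a = sin²(Δφ/2) + cos φ₁ cos φ₂ sin²(Δλ/2) = 0.0115 + (0.8587)(0.9483)(0.9991) = 0.82504.
Central angle c = 2·arcsin(√a) = 2.27849 rad.
Distance = R·c = 11135.5 × 2.2785 ≈ 25372 m.

25372 m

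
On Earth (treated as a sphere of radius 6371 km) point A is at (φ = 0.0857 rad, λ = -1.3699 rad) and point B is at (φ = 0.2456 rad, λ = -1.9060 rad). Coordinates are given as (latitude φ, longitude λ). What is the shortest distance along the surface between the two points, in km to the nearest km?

With latitudes φ₁ = 4.910°, φ₂ = 14.072° and longitude difference Δλ = -30.716°:
Haversine: a = sin²(Δφ/2) + cos φ₁ cos φ₂ sin²(Δλ/2) = 0.0064 + (0.9963)(0.9700)(0.0701) = 0.07417.
Central angle c = 2·arcsin(√a) = 0.55165 rad.
Distance = R·c = 6371 × 0.5517 ≈ 3515 km.

3515 km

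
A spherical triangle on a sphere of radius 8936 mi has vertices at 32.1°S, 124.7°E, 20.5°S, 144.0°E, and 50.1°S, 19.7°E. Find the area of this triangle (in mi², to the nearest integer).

9072461 mi²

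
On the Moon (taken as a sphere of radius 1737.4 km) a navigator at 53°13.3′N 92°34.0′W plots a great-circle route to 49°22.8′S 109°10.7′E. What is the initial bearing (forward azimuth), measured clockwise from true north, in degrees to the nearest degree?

277°

Δλ = -158.255° = -2.7621 rad.
y = sin Δλ · cos φ₂ = (-0.3705)(0.6510) = -0.2412
x = cos φ₁ sin φ₂ − sin φ₁ cos φ₂ cos Δλ = (0.5987)(-0.7590) − (0.8010)(0.6510)(-0.9288) = 0.0299
θ = atan2(y, x) = -82.93°; adding 360° gives 277°.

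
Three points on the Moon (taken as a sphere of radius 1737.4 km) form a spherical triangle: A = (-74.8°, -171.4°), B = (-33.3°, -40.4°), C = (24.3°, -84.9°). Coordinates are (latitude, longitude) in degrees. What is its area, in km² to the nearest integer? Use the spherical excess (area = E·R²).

2992579 km²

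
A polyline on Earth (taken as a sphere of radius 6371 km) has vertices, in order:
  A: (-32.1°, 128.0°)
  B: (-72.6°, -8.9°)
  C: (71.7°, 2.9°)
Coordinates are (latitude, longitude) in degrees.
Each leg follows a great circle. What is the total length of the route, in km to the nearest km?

Leg A→B: central angle 1.2428 rad, distance 7918.1 km.
Leg B→C: central angle 2.5219 rad, distance 16067.1 km.
Total: 7918.1 + 16067.1 ≈ 23985 km.

23985 km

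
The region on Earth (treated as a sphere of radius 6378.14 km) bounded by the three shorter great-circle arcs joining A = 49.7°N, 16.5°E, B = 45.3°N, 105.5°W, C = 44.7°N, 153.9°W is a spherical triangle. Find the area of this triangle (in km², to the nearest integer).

18125561 km²

Side lengths (central angles): a = 0.5882, b = 1.4875, c = 1.2650 rad; semiperimeter s = 1.6704.
By l'Huilier's theorem, tan(E/4) = √[tan(s/2) tan((s−a)/2) tan((s−b)/2) tan((s−c)/2)], giving spherical excess E = 0.4456 rad.
Area = E·R² = 0.4456 × (6378.14)² ≈ 18125561 km².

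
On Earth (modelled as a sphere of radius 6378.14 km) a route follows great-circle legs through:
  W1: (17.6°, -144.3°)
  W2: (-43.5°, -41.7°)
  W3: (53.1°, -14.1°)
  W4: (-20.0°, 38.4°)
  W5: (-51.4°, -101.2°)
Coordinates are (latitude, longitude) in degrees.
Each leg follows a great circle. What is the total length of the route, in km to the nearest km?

Leg W1→W2: central angle 1.9380 rad, distance 12360.6 km.
Leg W2→W3: central angle 1.7360 rad, distance 11072.7 km.
Leg W3→W4: central angle 1.5008 rad, distance 9572.2 km.
Leg W4→W5: central angle 1.7509 rad, distance 11167.7 km.
Total: 12360.6 + 11072.7 + 9572.2 + 11167.7 ≈ 44173 km.

44173 km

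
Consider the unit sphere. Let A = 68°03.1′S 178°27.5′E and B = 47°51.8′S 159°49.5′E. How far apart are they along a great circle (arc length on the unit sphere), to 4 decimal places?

In radians: φ₁ = -1.1877, φ₂ = -0.8354, Δλ = -18.633° = -0.3252 rad.
Haversine: a = sin²(Δφ/2) + cos φ₁ cos φ₂ sin²(Δλ/2) = 0.0307 + (0.3738)(0.6709)(0.0262) = 0.03729.
Central angle c = 2·arcsin(√a) = 0.38866 rad.
On the unit sphere the arc length equals the central angle: 0.3887.

0.3887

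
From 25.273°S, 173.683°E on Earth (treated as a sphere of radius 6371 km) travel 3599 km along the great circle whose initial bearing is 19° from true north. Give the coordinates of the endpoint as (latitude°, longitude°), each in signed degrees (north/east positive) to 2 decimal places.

5.57°, -176.23°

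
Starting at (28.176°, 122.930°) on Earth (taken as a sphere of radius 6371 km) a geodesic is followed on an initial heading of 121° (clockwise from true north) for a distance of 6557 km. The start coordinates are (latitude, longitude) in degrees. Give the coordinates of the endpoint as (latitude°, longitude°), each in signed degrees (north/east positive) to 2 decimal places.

Angular distance δ = d/R = 6557/6371 = 1.02919 rad; initial bearing θ = 2.1118 rad.
sin φ₂ = sin φ₁ cos δ + cos φ₁ sin δ cos θ = (0.4722)(0.5155) + (0.8815)(0.8569)(-0.5150) = -0.1456, so φ₂ = -8.37°.
Δλ = atan2(sin θ sin δ cos φ₁, cos δ − sin φ₁ sin φ₂) = atan2(0.6475, 0.5843) = 47.937°.
λ₂ = 122.930° + 47.937° = 170.87°.

-8.37°, 170.87°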